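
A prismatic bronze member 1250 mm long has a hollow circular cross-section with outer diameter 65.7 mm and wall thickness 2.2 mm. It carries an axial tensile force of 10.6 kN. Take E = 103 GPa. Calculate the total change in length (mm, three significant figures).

0.293 mm

A = 438.9 mm².
δ_mech = NL/(AE) = 10600·1250/(438.9·103000) = 0.2931 mm.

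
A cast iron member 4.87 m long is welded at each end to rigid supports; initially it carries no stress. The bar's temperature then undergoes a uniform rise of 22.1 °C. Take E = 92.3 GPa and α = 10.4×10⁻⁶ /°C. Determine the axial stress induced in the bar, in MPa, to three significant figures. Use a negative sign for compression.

Free thermal expansion αLΔT = 10.4e-6 · 4870 · 22.1 = 1.119 mm.
The walls impose strain ε = −(1.119)/4870 = -2.2984e-04; σ = Eε = 92300 · -2.2984e-04 = -21.21 MPa.

-21.2 MPa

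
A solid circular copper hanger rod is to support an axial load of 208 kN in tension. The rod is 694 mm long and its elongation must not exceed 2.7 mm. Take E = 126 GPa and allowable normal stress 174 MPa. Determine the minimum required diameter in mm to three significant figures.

39.0 mm

Required area A ≥ P/σ_allow = 208000/174 = 1195 mm².
For a solid circular section, d ≥ √(4A/π) = 39.01 mm.
Elongation limit: A ≥ PL/(Eδ_allow) = 208000·694/(126000·2.7) = 424.3 mm² ⇒ d ≥ 23.24 mm.
The stress limit governs.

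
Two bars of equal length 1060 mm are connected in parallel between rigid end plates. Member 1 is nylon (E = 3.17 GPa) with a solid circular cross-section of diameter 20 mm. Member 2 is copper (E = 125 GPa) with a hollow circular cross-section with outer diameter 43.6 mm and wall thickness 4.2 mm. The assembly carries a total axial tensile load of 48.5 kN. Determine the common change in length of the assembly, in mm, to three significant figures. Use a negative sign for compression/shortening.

0.779 mm

A_1 = 314.2 mm².
A_2 = 519.9 mm².
Equal strain + equilibrium ⇒ each member carries load in proportion to AE: A₁E₁ = 995900 N, A₂E₂ = 64980000 N, ΣAE = 65980000 N.
δ = PL/ΣAE = 48500·1060/65980000 = 0.7792 mm.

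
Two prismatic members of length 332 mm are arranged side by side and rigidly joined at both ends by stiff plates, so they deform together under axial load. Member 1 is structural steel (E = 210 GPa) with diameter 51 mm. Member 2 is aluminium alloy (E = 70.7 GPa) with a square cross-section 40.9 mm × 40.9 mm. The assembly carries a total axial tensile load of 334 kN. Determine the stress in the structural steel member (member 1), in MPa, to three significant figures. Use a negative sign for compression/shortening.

128 MPa

A_1 = 2043 mm².
A_2 = 1673 mm².
Equal strain + equilibrium ⇒ each member carries load in proportion to AE: A₁E₁ = 429000000 N, A₂E₂ = 118300000 N, ΣAE = 547300000 N.
σ₁ = P·E₁/ΣAE = 334000·210000/547300000 = 128.2 MPa.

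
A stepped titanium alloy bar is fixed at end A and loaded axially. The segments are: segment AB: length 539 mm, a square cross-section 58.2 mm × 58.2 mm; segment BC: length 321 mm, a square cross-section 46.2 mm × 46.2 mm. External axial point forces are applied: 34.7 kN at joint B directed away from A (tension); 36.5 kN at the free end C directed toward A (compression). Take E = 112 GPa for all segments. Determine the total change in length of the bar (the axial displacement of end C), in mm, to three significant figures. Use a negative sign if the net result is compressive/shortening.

Internal axial forces (sectioning from the free end, tension +): N_BC = -36.5 kN, N_AB = -1.8 kN.
A_AB = 3387 mm².
A_BC = 2134 mm².
δ_AB = -1800·539/(3387·112000) = -0.002557 mm
δ_BC = -36500·321/(2134·112000) = -0.04901 mm
δ = Σδ_i = -0.05157 mm.

-0.0516 mm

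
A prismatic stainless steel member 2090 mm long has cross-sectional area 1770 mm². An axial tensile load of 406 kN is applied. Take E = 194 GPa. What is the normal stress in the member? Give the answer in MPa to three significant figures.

σ = N/A = 406000/1770 = 229.4 MPa.

229 MPa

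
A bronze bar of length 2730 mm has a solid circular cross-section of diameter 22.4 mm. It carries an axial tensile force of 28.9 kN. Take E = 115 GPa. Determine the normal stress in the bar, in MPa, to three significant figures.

A = 394.1 mm².
σ = N/A = 28900/394.1 = 73.34 MPa.

73.3 MPa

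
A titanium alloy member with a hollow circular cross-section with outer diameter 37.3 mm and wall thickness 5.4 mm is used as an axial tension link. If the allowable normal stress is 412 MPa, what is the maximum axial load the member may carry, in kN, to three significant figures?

223 kN

A = 541.2 mm².
P_max = σ_allow · A = 412 · 541.2 = 223000 N = 223 kN.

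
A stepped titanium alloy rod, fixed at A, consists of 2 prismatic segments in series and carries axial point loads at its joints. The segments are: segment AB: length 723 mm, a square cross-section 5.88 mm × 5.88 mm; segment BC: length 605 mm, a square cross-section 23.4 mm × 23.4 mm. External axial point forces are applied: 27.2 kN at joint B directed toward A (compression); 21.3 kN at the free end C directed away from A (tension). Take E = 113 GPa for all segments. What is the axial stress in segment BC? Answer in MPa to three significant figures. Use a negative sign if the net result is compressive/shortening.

Internal axial forces (sectioning from the free end, tension +): N_BC = 21.3 kN, N_AB = -5.9 kN.
A_BC = 547.6 mm².
σ_BC = N_BC/A_BC = 21300/547.6 = 38.9 MPa.

38.9 MPa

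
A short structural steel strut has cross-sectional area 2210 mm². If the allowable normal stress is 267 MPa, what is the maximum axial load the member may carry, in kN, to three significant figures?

590 kN

P_max = σ_allow · A = 267 · 2210 = 590100 N = 590.1 kN.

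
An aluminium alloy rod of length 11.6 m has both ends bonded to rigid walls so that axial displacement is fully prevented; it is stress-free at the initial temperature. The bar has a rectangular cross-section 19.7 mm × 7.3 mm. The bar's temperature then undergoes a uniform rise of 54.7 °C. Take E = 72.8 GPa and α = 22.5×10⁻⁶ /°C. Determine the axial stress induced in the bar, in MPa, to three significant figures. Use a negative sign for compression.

Free thermal expansion αLΔT = 22.5e-6 · 11600 · 54.7 = 14.28 mm.
The walls impose strain ε = −(14.28)/11600 = -1.2307e-03; σ = Eε = 72800 · -1.2307e-03 = -89.6 MPa.

-89.6 MPa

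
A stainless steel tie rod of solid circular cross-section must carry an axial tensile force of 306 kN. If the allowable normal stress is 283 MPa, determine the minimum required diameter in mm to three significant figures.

37.1 mm

Required area A ≥ P/σ_allow = 306000/283 = 1081 mm².
For a solid circular section, d ≥ √(4A/π) = 37.1 mm.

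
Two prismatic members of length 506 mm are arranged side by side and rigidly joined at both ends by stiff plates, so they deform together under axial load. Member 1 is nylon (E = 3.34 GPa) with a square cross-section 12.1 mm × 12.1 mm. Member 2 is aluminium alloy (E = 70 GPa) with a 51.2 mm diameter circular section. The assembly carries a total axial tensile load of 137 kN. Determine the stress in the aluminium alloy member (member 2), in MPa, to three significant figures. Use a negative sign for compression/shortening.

A_1 = 146.4 mm².
A_2 = 2059 mm².
Equal strain + equilibrium ⇒ each member carries load in proportion to AE: A₁E₁ = 489000 N, A₂E₂ = 144100000 N, ΣAE = 144600000 N.
σ₂ = P·E₂/ΣAE = 137000·70000/144600000 = 66.32 MPa.

66.3 MPa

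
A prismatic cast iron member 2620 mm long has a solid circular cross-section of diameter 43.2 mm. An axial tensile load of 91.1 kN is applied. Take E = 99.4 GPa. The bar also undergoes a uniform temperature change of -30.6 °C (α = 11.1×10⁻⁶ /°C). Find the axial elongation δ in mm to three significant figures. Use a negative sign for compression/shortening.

0.748 mm

A = 1466 mm².
δ_mech = NL/(AE) = 91100·2620/(1466·99400) = 1.638 mm.
δ_thermal = αLΔT = 11.1e-6·2620·-30.6 = -0.8899 mm.
δ = δ_mech + δ_thermal = 0.7483 mm.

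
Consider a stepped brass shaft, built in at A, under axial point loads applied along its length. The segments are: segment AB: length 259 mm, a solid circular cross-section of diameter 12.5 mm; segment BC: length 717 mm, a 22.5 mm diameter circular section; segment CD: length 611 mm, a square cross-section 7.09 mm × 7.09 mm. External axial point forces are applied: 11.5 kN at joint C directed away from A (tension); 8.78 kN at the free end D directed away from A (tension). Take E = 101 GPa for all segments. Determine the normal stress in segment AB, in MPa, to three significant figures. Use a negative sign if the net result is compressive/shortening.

165 MPa

Internal axial forces (sectioning from the free end, tension +): N_CD = 8.78 kN, N_BC = 20.28 kN, N_AB = 20.28 kN.
A_AB = 122.7 mm².
σ_AB = N_AB/A_AB = 20280/122.7 = 165.3 MPa.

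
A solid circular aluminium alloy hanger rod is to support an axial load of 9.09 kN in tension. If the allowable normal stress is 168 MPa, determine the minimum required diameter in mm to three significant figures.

8.30 mm

Required area A ≥ P/σ_allow = 9090/168 = 54.11 mm².
For a solid circular section, d ≥ √(4A/π) = 8.3 mm.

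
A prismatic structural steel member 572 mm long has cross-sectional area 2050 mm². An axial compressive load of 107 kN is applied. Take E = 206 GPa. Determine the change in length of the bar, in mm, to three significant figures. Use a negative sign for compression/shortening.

-0.145 mm

δ_mech = NL/(AE) = -107000·572/(2050·206000) = -0.1449 mm.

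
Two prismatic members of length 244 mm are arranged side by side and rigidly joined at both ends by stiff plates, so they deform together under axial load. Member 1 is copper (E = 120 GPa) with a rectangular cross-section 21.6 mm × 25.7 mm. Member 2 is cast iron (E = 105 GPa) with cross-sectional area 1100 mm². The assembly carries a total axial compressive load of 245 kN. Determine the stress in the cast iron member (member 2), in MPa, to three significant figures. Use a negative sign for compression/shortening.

-141 MPa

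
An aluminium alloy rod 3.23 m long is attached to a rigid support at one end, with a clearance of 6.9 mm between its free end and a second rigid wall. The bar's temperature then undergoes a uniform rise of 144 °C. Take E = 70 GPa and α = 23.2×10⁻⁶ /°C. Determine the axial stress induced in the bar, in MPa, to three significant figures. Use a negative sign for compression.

Free thermal expansion αLΔT = 23.2e-6 · 3230 · 144 = 10.79 mm.
The walls engage after the gap closes; constrained expansion = 10.79 − 6.9 = 3.891 mm.
The walls impose strain ε = −(3.891)/3230 = -1.2046e-03; σ = Eε = 70000 · -1.2046e-03 = -84.32 MPa.

-84.3 MPa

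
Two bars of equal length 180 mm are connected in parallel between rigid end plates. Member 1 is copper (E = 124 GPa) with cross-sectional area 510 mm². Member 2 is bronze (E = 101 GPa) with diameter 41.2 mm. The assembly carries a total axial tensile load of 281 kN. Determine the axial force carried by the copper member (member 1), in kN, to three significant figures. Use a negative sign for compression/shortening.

A_2 = 1333 mm².
Equal strain + equilibrium ⇒ each member carries load in proportion to AE: A₁E₁ = 63240000 N, A₂E₂ = 134600000 N, ΣAE = 197900000 N.
F₁ = P·A₁E₁/ΣAE = 281000·63240000/197900000 = 89800 N.

89.8 kN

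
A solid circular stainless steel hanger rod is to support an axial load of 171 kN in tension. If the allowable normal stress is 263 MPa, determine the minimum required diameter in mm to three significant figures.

Required area A ≥ P/σ_allow = 171000/263 = 650.2 mm².
For a solid circular section, d ≥ √(4A/π) = 28.77 mm.

28.8 mm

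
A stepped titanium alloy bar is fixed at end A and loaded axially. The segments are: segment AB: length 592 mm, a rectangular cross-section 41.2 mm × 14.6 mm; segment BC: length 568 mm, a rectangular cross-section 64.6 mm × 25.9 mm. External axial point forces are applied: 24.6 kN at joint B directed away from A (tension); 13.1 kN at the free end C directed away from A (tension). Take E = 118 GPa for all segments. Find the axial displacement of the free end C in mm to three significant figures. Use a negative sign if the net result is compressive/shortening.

0.352 mm

Internal axial forces (sectioning from the free end, tension +): N_BC = 13.1 kN, N_AB = 37.7 kN.
A_AB = 601.5 mm².
A_BC = 1673 mm².
δ_AB = 37700·592/(601.5·118000) = 0.3144 mm
δ_BC = 13100·568/(1673·118000) = 0.03769 mm
δ = Σδ_i = 0.3521 mm.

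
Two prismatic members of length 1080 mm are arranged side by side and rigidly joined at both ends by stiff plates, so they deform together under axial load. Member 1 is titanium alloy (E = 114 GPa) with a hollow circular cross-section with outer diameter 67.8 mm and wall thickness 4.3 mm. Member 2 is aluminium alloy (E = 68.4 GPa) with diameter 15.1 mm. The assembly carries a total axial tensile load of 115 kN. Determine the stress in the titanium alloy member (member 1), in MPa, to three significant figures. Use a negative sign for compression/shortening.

119 MPa

A_1 = 857.8 mm².
A_2 = 179.1 mm².
Equal strain + equilibrium ⇒ each member carries load in proportion to AE: A₁E₁ = 97790000 N, A₂E₂ = 12250000 N, ΣAE = 110000000 N.
σ₁ = P·E₁/ΣAE = 115000·114000/110000000 = 119.1 MPa.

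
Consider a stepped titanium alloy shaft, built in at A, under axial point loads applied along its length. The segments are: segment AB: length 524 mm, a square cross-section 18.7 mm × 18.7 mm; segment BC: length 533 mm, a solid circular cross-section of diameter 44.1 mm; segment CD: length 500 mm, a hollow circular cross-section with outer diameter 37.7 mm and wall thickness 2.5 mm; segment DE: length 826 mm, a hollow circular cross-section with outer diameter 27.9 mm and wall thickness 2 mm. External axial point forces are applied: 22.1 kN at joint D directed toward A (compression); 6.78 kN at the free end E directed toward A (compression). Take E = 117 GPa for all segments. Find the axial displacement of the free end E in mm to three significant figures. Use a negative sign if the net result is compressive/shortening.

Internal axial forces (sectioning from the free end, tension +): N_DE = -6.78 kN, N_CD = -28.88 kN, N_BC = -28.88 kN, N_AB = -28.88 kN.
A_AB = 349.7 mm².
A_BC = 1527 mm².
A_CD = 276.5 mm².
A_DE = 162.7 mm².
δ_AB = -28880·524/(349.7·117000) = -0.3699 mm
δ_BC = -28880·533/(1527·117000) = -0.08613 mm
δ_CD = -28880·500/(276.5·117000) = -0.4464 mm
δ_DE = -6780·826/(162.7·117000) = -0.2941 mm
δ = Σδ_i = -1.197 mm.

-1.20 mm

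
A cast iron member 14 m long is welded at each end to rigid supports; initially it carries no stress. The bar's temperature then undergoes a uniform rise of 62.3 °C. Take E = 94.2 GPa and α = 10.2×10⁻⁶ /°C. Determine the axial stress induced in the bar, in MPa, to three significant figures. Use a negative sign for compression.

-59.9 MPa

Free thermal expansion αLΔT = 10.2e-6 · 14000 · 62.3 = 8.896 mm.
The walls impose strain ε = −(8.896)/14000 = -6.3546e-04; σ = Eε = 94200 · -6.3546e-04 = -59.86 MPa.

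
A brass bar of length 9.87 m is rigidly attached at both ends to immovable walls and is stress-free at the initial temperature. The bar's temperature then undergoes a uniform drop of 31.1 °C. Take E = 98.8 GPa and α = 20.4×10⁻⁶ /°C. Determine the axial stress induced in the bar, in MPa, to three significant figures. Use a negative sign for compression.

Free thermal expansion αLΔT = 20.4e-6 · 9870 · -31.1 = -6.262 mm.
The walls impose strain ε = −(-6.262)/9870 = 6.3444e-04; σ = Eε = 98800 · 6.3444e-04 = 62.68 MPa.

62.7 MPa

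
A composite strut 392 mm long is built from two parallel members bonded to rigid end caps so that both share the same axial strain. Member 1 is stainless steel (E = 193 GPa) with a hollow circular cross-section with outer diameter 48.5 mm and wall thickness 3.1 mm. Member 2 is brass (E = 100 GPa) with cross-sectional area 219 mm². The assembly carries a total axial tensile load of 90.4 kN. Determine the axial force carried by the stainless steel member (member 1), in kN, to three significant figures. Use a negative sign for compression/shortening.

71.9 kN

A_1 = 442.1 mm².
Equal strain + equilibrium ⇒ each member carries load in proportion to AE: A₁E₁ = 85330000 N, A₂E₂ = 21900000 N, ΣAE = 107200000 N.
F₁ = P·A₁E₁/ΣAE = 90400·85330000/107200000 = 71940 N.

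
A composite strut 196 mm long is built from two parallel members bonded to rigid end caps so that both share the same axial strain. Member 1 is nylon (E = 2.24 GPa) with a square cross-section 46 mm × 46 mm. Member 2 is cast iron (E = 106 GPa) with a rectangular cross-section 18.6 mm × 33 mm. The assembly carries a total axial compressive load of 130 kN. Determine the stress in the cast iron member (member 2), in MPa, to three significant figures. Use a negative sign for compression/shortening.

A_1 = 2116 mm².
A_2 = 613.8 mm².
Equal strain + equilibrium ⇒ each member carries load in proportion to AE: A₁E₁ = 4740000 N, A₂E₂ = 65060000 N, ΣAE = 69800000 N.
σ₂ = P·E₂/ΣAE = -130000·106000/69800000 = -197.4 MPa.

-197 MPa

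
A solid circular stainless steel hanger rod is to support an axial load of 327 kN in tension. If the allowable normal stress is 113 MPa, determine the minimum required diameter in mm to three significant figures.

60.7 mm

Required area A ≥ P/σ_allow = 327000/113 = 2894 mm².
For a solid circular section, d ≥ √(4A/π) = 60.7 mm.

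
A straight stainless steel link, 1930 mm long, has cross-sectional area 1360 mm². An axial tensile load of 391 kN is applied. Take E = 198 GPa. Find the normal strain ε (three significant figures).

0.00145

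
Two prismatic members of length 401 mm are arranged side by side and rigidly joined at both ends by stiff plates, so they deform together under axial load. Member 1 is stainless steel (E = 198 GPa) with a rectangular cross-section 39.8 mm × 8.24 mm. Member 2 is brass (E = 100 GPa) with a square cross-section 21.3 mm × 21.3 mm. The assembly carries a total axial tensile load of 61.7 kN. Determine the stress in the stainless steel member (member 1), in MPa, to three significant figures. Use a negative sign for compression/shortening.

A_1 = 328 mm².
A_2 = 453.7 mm².
Equal strain + equilibrium ⇒ each member carries load in proportion to AE: A₁E₁ = 64930000 N, A₂E₂ = 45370000 N, ΣAE = 110300000 N.
σ₁ = P·E₁/ΣAE = 61700·198000/110300000 = 110.8 MPa.

111 MPa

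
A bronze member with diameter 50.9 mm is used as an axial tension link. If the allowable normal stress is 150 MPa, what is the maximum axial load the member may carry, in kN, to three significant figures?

305 kN

A = 2035 mm².
P_max = σ_allow · A = 150 · 2035 = 305200 N = 305.2 kN.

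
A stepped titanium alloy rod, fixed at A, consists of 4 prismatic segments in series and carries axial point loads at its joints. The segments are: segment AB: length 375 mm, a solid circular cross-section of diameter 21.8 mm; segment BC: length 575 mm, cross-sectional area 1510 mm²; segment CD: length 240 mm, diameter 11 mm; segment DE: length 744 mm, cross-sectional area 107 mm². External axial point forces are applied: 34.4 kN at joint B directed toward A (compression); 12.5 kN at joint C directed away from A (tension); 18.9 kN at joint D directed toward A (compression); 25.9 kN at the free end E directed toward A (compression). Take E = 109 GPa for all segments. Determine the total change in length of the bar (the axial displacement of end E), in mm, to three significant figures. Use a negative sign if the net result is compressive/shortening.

-3.42 mm

Internal axial forces (sectioning from the free end, tension +): N_DE = -25.9 kN, N_CD = -44.8 kN, N_BC = -32.3 kN, N_AB = -66.7 kN.
A_AB = 373.3 mm².
A_CD = 95.03 mm².
δ_AB = -66700·375/(373.3·109000) = -0.6148 mm
δ_BC = -32300·575/(1510·109000) = -0.1128 mm
δ_CD = -44800·240/(95.03·109000) = -1.038 mm
δ_DE = -25900·744/(107·109000) = -1.652 mm
δ = Σδ_i = -3.418 mm.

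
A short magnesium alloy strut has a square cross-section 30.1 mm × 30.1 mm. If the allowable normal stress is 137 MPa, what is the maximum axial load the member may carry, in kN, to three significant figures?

A = 906 mm².
P_max = σ_allow · A = 137 · 906 = 124100 N = 124.1 kN.

124 kN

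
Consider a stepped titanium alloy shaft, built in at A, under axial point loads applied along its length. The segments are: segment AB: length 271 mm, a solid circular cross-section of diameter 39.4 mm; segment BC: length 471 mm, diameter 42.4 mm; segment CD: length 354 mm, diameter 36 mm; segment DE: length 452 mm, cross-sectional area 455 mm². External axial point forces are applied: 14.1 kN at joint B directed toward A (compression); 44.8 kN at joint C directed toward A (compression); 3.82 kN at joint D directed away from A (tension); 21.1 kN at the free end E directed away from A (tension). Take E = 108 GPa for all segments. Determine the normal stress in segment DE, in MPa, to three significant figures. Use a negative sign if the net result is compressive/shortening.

Internal axial forces (sectioning from the free end, tension +): N_DE = 21.1 kN, N_CD = 24.92 kN, N_BC = -19.88 kN, N_AB = -33.98 kN.
σ_DE = N_DE/A_DE = 21100/455 = 46.37 MPa.

46.4 MPa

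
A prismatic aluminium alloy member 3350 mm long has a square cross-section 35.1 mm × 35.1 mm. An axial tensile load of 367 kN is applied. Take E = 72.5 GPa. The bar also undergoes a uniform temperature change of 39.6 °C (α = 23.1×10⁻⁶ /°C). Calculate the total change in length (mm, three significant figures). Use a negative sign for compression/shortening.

A = 1232 mm².
δ_mech = NL/(AE) = 367000·3350/(1232·72500) = 13.76 mm.
δ_thermal = αLΔT = 23.1e-6·3350·39.6 = 3.064 mm.
δ = δ_mech + δ_thermal = 16.83 mm.

16.8 mm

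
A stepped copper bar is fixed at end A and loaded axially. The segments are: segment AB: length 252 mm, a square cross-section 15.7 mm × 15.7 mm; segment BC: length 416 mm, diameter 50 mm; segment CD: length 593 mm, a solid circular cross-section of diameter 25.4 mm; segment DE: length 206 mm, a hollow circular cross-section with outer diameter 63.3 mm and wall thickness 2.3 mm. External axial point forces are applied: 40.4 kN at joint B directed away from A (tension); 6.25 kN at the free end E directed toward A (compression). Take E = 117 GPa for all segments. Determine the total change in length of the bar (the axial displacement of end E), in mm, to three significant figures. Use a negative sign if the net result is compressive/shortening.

0.200 mm

Internal axial forces (sectioning from the free end, tension +): N_DE = -6.25 kN, N_CD = -6.25 kN, N_BC = -6.25 kN, N_AB = 34.15 kN.
A_AB = 246.5 mm².
A_BC = 1963 mm².
A_CD = 506.7 mm².
A_DE = 440.8 mm².
δ_AB = 34150·252/(246.5·117000) = 0.2984 mm
δ_BC = -6250·416/(1963·117000) = -0.01132 mm
δ_CD = -6250·593/(506.7·117000) = -0.06252 mm
δ_DE = -6250·206/(440.8·117000) = -0.02497 mm
δ = Σδ_i = 0.1996 mm.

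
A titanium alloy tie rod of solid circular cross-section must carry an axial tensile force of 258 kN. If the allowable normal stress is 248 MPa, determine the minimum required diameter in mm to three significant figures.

36.4 mm

Required area A ≥ P/σ_allow = 258000/248 = 1040 mm².
For a solid circular section, d ≥ √(4A/π) = 36.39 mm.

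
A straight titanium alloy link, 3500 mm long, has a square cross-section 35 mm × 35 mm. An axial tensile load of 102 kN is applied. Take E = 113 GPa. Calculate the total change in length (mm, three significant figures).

2.58 mm

A = 1225 mm².
δ_mech = NL/(AE) = 102000·3500/(1225·113000) = 2.579 mm.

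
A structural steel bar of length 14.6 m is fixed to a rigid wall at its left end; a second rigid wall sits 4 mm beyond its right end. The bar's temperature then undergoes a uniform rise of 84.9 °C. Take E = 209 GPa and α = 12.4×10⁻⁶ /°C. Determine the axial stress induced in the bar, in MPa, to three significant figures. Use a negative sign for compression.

-163 MPa

Free thermal expansion αLΔT = 12.4e-6 · 14600 · 84.9 = 15.37 mm.
The walls engage after the gap closes; constrained expansion = 15.37 − 4 = 11.37 mm.
The walls impose strain ε = −(11.37)/14600 = -7.7879e-04; σ = Eε = 209000 · -7.7879e-04 = -162.8 MPa.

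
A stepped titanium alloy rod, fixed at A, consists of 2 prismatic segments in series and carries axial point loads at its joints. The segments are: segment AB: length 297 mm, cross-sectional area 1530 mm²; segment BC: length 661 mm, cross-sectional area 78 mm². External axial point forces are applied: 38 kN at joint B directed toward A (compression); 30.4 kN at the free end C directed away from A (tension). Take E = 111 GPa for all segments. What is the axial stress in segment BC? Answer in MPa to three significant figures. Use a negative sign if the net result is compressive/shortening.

Internal axial forces (sectioning from the free end, tension +): N_BC = 30.4 kN, N_AB = -7.6 kN.
σ_BC = N_BC/A_BC = 30400/78 = 389.7 MPa.

390 MPa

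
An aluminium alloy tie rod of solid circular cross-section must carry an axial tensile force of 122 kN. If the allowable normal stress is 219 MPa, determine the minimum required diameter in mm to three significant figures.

Required area A ≥ P/σ_allow = 122000/219 = 557.1 mm².
For a solid circular section, d ≥ √(4A/π) = 26.63 mm.

26.6 mm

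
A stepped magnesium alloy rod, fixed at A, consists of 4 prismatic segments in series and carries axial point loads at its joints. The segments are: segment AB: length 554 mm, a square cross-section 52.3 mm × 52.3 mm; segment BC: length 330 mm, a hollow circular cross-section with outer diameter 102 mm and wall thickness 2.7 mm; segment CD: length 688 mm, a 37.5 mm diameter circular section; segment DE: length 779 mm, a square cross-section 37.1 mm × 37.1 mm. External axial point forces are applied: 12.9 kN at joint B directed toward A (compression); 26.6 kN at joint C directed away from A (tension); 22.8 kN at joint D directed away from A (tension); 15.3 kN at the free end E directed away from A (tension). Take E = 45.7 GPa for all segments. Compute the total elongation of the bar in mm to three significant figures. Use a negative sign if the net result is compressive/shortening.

Internal axial forces (sectioning from the free end, tension +): N_DE = 15.3 kN, N_CD = 38.1 kN, N_BC = 64.7 kN, N_AB = 51.8 kN.
A_AB = 2735 mm².
A_BC = 842.3 mm².
A_CD = 1104 mm².
A_DE = 1376 mm².
δ_AB = 51800·554/(2735·45700) = 0.2296 mm
δ_BC = 64700·330/(842.3·45700) = 0.5547 mm
δ_CD = 38100·688/(1104·45700) = 0.5193 mm
δ_DE = 15300·779/(1376·45700) = 0.1895 mm
δ = Σδ_i = 1.493 mm.

1.49 mm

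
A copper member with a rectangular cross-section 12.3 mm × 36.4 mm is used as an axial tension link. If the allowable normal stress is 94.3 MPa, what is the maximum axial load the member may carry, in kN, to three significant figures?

A = 447.7 mm².
P_max = σ_allow · A = 94.3 · 447.7 = 42220 N = 42.22 kN.

42.2 kN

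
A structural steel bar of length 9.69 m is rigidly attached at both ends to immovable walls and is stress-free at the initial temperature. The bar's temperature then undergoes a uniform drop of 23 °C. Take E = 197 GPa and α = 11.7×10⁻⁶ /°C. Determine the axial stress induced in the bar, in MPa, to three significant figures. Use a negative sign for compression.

53.0 MPa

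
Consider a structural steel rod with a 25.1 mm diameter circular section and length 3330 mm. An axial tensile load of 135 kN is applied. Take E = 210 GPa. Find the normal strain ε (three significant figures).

0.00130

A = 494.8 mm².
σ = N/A = 272.8 MPa; ε = σ/E = 272.8/210000 = 1.299e-03.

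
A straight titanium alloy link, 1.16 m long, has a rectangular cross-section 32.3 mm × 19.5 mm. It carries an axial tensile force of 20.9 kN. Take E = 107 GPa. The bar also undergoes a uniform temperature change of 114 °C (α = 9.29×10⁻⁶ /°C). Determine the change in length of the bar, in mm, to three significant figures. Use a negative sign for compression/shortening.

A = 629.8 mm².
δ_mech = NL/(AE) = 20900·1160/(629.8·107000) = 0.3597 mm.
δ_thermal = αLΔT = 9.29e-6·1160·114 = 1.229 mm.
δ = δ_mech + δ_thermal = 1.588 mm.

1.59 mm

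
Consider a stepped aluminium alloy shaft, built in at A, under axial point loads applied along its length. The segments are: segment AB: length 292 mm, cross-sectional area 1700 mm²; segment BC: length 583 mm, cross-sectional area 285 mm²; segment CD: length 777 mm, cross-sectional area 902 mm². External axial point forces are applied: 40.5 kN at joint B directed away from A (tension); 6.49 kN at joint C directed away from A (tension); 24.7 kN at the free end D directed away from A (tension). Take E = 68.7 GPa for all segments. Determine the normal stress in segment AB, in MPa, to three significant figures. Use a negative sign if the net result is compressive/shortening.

42.2 MPa

Internal axial forces (sectioning from the free end, tension +): N_CD = 24.7 kN, N_BC = 31.19 kN, N_AB = 71.69 kN.
σ_AB = N_AB/A_AB = 71690/1700 = 42.17 MPa.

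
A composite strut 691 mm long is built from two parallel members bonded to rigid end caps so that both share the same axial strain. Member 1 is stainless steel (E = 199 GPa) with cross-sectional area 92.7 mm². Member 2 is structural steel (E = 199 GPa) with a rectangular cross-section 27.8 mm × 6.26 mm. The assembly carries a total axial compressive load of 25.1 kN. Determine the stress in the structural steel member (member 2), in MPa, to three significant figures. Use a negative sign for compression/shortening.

-94.1 MPa

A_2 = 174 mm².
Equal strain + equilibrium ⇒ each member carries load in proportion to AE: A₁E₁ = 18450000 N, A₂E₂ = 34630000 N, ΣAE = 53080000 N.
σ₂ = P·E₂/ΣAE = -25100·199000/53080000 = -94.1 MPa.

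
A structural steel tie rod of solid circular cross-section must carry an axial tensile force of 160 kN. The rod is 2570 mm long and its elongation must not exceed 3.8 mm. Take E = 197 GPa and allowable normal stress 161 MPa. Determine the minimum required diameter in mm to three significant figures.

Required area A ≥ P/σ_allow = 160000/161 = 993.8 mm².
For a solid circular section, d ≥ √(4A/π) = 35.57 mm.
Elongation limit: A ≥ PL/(Eδ_allow) = 160000·2570/(197000·3.8) = 549.3 mm² ⇒ d ≥ 26.45 mm.
The stress limit governs.

35.6 mm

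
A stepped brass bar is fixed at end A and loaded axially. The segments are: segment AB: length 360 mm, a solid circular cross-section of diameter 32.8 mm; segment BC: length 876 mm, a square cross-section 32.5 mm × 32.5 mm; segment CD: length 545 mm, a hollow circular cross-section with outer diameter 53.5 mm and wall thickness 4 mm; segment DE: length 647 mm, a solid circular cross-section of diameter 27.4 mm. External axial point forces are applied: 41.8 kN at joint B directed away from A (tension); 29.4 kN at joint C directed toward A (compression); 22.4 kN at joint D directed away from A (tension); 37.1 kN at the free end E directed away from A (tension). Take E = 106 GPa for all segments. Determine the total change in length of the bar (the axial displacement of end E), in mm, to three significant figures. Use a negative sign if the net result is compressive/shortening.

Internal axial forces (sectioning from the free end, tension +): N_DE = 37.1 kN, N_CD = 59.5 kN, N_BC = 30.1 kN, N_AB = 71.9 kN.
A_AB = 845 mm².
A_BC = 1056 mm².
A_CD = 622 mm².
A_DE = 589.6 mm².
δ_AB = 71900·360/(845·106000) = 0.289 mm
δ_BC = 30100·876/(1056·106000) = 0.2355 mm
δ_CD = 59500·545/(622·106000) = 0.4918 mm
δ_DE = 37100·647/(589.6·106000) = 0.384 mm
δ = Σδ_i = 1.4 mm.

1.40 mm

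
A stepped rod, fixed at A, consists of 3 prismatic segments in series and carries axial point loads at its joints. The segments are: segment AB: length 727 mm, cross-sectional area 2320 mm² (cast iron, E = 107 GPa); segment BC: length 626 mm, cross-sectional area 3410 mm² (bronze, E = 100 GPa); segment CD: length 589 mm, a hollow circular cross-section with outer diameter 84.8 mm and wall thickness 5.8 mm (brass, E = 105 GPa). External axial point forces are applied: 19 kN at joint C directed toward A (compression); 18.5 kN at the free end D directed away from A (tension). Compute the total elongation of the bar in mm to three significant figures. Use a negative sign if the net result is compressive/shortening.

0.0697 mm

Internal axial forces (sectioning from the free end, tension +): N_CD = 18.5 kN, N_BC = -0.5 kN, N_AB = -0.5 kN.
A_CD = 1439 mm².
δ_AB = -500·727/(2320·107000) = -0.001464 mm
δ_BC = -500·626/(3410·100000) = -0.0009179 mm
δ_CD = 18500·589/(1439·105000) = 0.07209 mm
δ = Σδ_i = 0.06971 mm.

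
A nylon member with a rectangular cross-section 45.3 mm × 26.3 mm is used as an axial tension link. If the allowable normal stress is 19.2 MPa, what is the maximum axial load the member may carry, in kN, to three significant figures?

22.9 kN

A = 1191 mm².
P_max = σ_allow · A = 19.2 · 1191 = 22870 N = 22.87 kN.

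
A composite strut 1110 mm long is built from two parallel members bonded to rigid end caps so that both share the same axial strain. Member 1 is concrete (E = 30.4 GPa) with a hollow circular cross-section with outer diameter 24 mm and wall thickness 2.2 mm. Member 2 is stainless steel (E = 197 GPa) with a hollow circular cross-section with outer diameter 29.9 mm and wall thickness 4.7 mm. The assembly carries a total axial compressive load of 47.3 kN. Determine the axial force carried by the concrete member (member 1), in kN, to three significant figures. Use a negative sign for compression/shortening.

-2.78 kN

A_1 = 150.7 mm².
A_2 = 372.1 mm².
Equal strain + equilibrium ⇒ each member carries load in proportion to AE: A₁E₁ = 4580000 N, A₂E₂ = 73300000 N, ΣAE = 77880000 N.
F₁ = P·A₁E₁/ΣAE = -47300·4580000/77880000 = -2782 N.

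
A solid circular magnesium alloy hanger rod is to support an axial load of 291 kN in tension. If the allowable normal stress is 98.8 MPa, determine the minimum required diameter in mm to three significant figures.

Required area A ≥ P/σ_allow = 291000/98.8 = 2945 mm².
For a solid circular section, d ≥ √(4A/π) = 61.24 mm.

61.2 mm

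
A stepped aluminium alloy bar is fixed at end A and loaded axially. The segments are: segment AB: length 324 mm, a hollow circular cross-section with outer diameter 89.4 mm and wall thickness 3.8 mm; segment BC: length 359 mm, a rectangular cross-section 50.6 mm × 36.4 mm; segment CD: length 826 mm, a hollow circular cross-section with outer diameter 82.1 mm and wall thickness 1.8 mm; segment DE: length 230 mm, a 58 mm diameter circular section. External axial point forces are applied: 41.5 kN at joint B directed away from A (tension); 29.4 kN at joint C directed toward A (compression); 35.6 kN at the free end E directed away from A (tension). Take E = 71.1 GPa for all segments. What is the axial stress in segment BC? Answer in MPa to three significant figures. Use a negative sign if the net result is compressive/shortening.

3.37 MPa

Internal axial forces (sectioning from the free end, tension +): N_DE = 35.6 kN, N_CD = 35.6 kN, N_BC = 6.2 kN, N_AB = 47.7 kN.
A_BC = 1842 mm².
σ_BC = N_BC/A_BC = 6200/1842 = 3.366 MPa.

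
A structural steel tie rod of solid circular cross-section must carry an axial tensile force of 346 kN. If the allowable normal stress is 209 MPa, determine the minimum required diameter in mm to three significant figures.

45.9 mm

Required area A ≥ P/σ_allow = 346000/209 = 1656 mm².
For a solid circular section, d ≥ √(4A/π) = 45.91 mm.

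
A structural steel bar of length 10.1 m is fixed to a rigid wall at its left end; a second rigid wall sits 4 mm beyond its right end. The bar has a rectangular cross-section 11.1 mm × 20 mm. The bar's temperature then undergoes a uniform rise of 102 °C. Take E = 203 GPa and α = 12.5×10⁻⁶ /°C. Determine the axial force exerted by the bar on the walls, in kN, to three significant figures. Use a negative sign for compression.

Free thermal expansion αLΔT = 12.5e-6 · 10100 · 102 = 12.88 mm.
The walls engage after the gap closes; constrained expansion = 12.88 − 4 = 8.877 mm.
The walls impose strain ε = −(8.877)/10100 = -8.7896e-04; σ = Eε = 203000 · -8.7896e-04 = -178.4 MPa.
Wall reaction R = σ·A = -178.4·222 = -39610 N = -39.61 kN.

-39.6 kN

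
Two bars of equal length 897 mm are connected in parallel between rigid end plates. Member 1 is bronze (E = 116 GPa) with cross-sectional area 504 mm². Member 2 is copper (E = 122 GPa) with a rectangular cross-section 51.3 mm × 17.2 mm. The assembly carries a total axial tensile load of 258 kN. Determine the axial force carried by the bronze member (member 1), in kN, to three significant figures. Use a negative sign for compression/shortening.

A_2 = 882.4 mm².
Equal strain + equilibrium ⇒ each member carries load in proportion to AE: A₁E₁ = 58460000 N, A₂E₂ = 107600000 N, ΣAE = 166100000 N.
F₁ = P·A₁E₁/ΣAE = 258000·58460000/166100000 = 90800 N.

90.8 kN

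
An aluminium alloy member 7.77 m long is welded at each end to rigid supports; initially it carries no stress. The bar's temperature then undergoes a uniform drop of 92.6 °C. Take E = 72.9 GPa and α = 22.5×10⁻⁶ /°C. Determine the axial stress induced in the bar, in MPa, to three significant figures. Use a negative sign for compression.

Free thermal expansion αLΔT = 22.5e-6 · 7770 · -92.6 = -16.19 mm.
The walls impose strain ε = −(-16.19)/7770 = 2.0835e-03; σ = Eε = 72900 · 2.0835e-03 = 151.9 MPa.

152 MPa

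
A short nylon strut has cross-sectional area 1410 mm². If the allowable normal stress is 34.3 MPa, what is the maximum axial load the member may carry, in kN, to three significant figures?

48.4 kN

P_max = σ_allow · A = 34.3 · 1410 = 48360 N = 48.36 kN.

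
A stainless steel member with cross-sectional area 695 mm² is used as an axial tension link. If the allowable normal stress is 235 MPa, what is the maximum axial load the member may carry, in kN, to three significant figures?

163 kN

P_max = σ_allow · A = 235 · 695 = 163300 N = 163.3 kN.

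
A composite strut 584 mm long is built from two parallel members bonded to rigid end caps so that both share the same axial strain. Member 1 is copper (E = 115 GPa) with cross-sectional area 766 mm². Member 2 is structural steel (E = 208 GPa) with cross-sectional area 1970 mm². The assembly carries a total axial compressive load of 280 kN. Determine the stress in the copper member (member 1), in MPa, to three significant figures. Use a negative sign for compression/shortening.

Equal strain + equilibrium ⇒ each member carries load in proportion to AE: A₁E₁ = 88090000 N, A₂E₂ = 409800000 N, ΣAE = 497800000 N.
σ₁ = P·E₁/ΣAE = -280000·115000/497800000 = -64.68 MPa.

-64.7 MPa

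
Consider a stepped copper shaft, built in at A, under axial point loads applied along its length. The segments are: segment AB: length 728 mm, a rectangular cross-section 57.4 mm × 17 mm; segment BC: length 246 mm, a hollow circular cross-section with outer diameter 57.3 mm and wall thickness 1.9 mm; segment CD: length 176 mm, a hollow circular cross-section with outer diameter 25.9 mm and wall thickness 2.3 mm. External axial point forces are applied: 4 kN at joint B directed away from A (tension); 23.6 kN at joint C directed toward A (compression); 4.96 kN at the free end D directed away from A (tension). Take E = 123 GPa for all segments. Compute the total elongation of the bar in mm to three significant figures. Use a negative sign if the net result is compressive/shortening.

-0.160 mm

Internal axial forces (sectioning from the free end, tension +): N_CD = 4.96 kN, N_BC = -18.64 kN, N_AB = -14.64 kN.
A_AB = 975.8 mm².
A_BC = 330.7 mm².
A_CD = 170.5 mm².
δ_AB = -14640·728/(975.8·123000) = -0.0888 mm
δ_BC = -18640·246/(330.7·123000) = -0.1127 mm
δ_CD = 4960·176/(170.5·123000) = 0.04162 mm
δ = Σδ_i = -0.1599 mm.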